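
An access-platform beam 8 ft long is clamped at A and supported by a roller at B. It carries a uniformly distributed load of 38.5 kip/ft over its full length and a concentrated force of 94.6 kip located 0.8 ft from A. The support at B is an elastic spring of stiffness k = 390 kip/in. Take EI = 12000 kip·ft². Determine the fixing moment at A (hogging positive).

M_A = 386.5 kip·ft

Remove the prop at B; the released (primary) structure is a cantilever built in at A.
Deflection at B on the released cantilever, summing each load's contribution:
  UDL 38.5: wL⁴/(8EI) = 19712/EI
  point load 94.6 at a = 0.8: Pa²(3L − a)/(6EI) = 234.1/EI
  δ_0 = 19946/EI
Flexibility coefficient — unit upward force at B: δ_{BB} = L³/(3EI) = 170.7/EI.
With EI = 12000 kip·ft²: δ_0 = 1.6622 ft and δ_{BB} = 0.014222 ft/kip.
Compatibility — the spring shortens by R_B/k under the reaction it provides: δ_0 − R_B·δ_{BB} = R_B/k. With 1/k = 1/(390×12) ft/kip = 0.000214 ft/kip, R_B = δ_0 / (δ_{BB} + 1/k) = 1.6622 / (0.014222 + 0.000214) = 115.1 kip.
Moment equilibrium about A: M_A = Σ(load moments about A) − R_B·L = 1308 − 115.1×8 = 386.5 kip·ft.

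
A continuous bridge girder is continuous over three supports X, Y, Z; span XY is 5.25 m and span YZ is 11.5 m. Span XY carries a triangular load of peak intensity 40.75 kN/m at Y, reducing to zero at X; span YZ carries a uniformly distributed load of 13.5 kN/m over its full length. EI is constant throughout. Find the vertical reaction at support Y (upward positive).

Take M_Y as the redundant. Released structure: two simple spans XY and YZ with a hinge at Y.
Rotations at Y on the released spans (each span's end-slope, ×1/EI):
  span XY: triangular load, peak 40.75: w₀L³/(45EI) = 131/EI
  span YZ: UDL 13.5: wL³/(24EI) = 855.5/EI
  relative rotation θ_0 = (131 + 855.5)/EI = 986.5/EI
A unit hogging moment at Y produces rotation L₁/(3EI) + L₂/(3EI) = 5.583/EI.
Compatibility: M_Y·(L₁+L₂)/(3EI) = θ_0, giving M_Y = 176.7 kN·m (hogging).
Span XY, ΣM about X with M_Y applied at Y: R_Y^{XY}·5.25 = 374.4 + 176.7, so R_Y^{XY} = 105 kN and R_X = 107 − 105 = 2.001 kN.
Span YZ, ΣM about Z: R_Y^{YZ}·11.5 = 892.7 + 176.7, so R_Y^{YZ} = 92.99 kN and R_Z = 155.2 − 92.99 = 62.26 kN.
R_Y = 105 + 92.99 = 198 kN.

R_Y = 198 kN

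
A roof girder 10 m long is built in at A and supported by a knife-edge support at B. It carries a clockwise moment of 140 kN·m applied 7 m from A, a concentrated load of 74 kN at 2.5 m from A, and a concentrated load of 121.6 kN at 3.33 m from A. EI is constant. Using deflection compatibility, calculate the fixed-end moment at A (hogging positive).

Choose R_B as the redundant. The primary structure is the cantilever fixed at A.
Deflection at B on the released cantilever, summing each load's contribution:
  clockwise couple 140 at a = 7: M₀a(2L − a)/(2EI) = 6370/EI
  point load 74 at a = 2.5: Pa²(3L − a)/(6EI) = 2120/EI
  point load 121.6 at a = 3.33: Pa²(3L − a)/(6EI) = 5994/EI
  δ_0 = 14483/EI
Tip deflection under a unit load at B: L³/(3EI) = 333.3/EI.
Compatibility at B: δ_0 − R_B·δ_{BB} = 0, so R_B = 14483/333.3 = 43.45 kN.
Moment equilibrium about A: M_A = Σ(load moments about A) − R_B·L = 729.9 − 43.45×10 = 295.4 kN·m.

M_A = 295.4 kN·m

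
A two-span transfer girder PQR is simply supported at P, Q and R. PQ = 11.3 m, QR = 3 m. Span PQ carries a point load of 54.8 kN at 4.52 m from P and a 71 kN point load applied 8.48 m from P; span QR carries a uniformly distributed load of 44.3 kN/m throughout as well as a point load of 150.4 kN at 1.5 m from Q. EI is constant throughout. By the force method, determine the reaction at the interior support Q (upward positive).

R_Q = 307.3 kN

Insert a hinge at Q; M_Q is the redundant, and each span becomes simply supported.
Discontinuity in slope at Q on the released structure — sum the simple-span end rotations:
  span PQ: point load 54.8 at a = 4.52: Pab(L + a)/(6LEI) = 391.9/EI
  span PQ: point load 71 at a = 8.48: Pab(L + a)/(6LEI) = 495.3/EI
  span QR: UDL 44.3: wL³/(24EI) = 49.84/EI
  span QR: point load 150.4 at a = 1.5: Pab(L + b)/(6LEI) = 84.6/EI
  relative rotation θ_0 = (887.2 + 134.4)/EI = 1022/EI
A unit hogging moment at Q produces rotation L₁/(3EI) + L₂/(3EI) = 4.767/EI.
Compatibility: M_Q·(L₁+L₂)/(3EI) = θ_0, giving M_Q = 214.3 kN·m (hogging).
Span PQ, ΣM about P with M_Q applied at Q: R_Q^{PQ}·11.3 = 849.8 + 214.3, so R_Q^{PQ} = 94.17 kN and R_P = 125.8 − 94.17 = 31.63 kN.
Span QR, ΣM about R: R_Q^{QR}·3 = 424.9 + 214.3, so R_Q^{QR} = 213.1 kN and R_R = 283.3 − 213.1 = 70.21 kN.
R_Q = 94.17 + 213.1 = 307.3 kN.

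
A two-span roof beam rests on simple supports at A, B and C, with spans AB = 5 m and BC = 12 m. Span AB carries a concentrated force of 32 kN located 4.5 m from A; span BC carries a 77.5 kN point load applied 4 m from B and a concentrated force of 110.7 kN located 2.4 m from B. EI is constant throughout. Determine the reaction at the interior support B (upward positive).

Take M_B as the redundant. Released structure: two simple spans AB and BC with a hinge at B.
End slopes at the hinge B, treating each span as simply supported:
  span AB: point load 32 at a = 4.5: Pab(L + a)/(6LEI) = 22.8/EI
  span BC: point load 77.5 at a = 4: Pab(L + b)/(6LEI) = 688.9/EI
  span BC: point load 110.7 at a = 2.4: Pab(L + b)/(6LEI) = 765.2/EI
  relative rotation θ_0 = (22.8 + 1454)/EI = 1477/EI
A unit hogging moment at B produces rotation L₁/(3EI) + L₂/(3EI) = 5.667/EI.
Slope continuity at B: θ_0 = M_B·5.667/EI, so M_B = 1477/5.667 = 260.6 kN·m (hogging).
Span AB, ΣM about A with M_B applied at B: R_B^{AB}·5 = 144 + 260.6, so R_B^{AB} = 80.92 kN and R_A = 32 − 80.92 = -48.92 kN.
Span BC, ΣM about C: R_B^{BC}·12 = 1683 + 260.6, so R_B^{BC} = 161.9 kN and R_C = 188.2 − 161.9 = 26.25 kN.
R_B = 80.92 + 161.9 = 242.9 kN.

R_B = 242.9 kN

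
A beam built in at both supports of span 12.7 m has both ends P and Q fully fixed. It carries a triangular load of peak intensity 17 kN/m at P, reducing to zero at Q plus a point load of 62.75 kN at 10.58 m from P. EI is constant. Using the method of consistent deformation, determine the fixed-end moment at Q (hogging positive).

Take the two fixed-end moments M_P, M_Q as redundants; the released structure is the simple span PQ.
Simple-span end rotations at P and Q under the given loads:
  at P: triangular load, peak 17: w₀L³/(45EI) = 773.8/EI
  at Q: triangular load, peak 17: 7w₀L³/(360EI) = 677.1/EI
  at P: point load 62.75 at a = 10.58: Pab(L + b)/(6LEI) = 273.7/EI
  at Q: point load 62.75 at a = 10.58: Pab(L + a)/(6LEI) = 430/EI
  θ_P0 = 1048/EI,  θ_Q0 = 1107/EI
Flexibility coefficients: a unit moment at one end gives L/(3EI) there and L/(6EI) at the far end, so f₁₁ = f₂₂ = 4.233/EI and f₁₂ = f₂₁ = 2.117/EI.
Compatibility — zero rotation at each built-in end:
  4.233 M_P + 2.117 M_Q = 1048
  2.117 M_P + 4.233 M_Q = 1107
Solving the pair gives M_P = 155.6 kN·m and M_Q = 183.7 kN·m (hogging).

M_Q = 183.7 kN·m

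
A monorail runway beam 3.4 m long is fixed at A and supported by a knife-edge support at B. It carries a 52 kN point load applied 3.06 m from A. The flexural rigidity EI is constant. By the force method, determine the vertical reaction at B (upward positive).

Take the reaction at B as the redundant and release it; the primary structure is a cantilever fixed at A.
Free-end deflection of the primary structure under the applied loading (downward +):
  point load 52 at a = 3.06: Pa²(3L − a)/(6EI) = 579.4/EI
Tip deflection under a unit load at B: L³/(3EI) = 13.1/EI.
The prop prevents deflection at B: R_B = δ_0/δ_{BB} = 579.4/13.1 = 44.23 kN.

R_B = 44.23 kN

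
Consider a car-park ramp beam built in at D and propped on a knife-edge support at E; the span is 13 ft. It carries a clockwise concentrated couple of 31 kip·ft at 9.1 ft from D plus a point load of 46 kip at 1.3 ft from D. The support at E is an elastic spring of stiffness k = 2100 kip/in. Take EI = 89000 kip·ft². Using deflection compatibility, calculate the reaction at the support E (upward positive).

Choose R_E as the redundant. The primary structure is the cantilever fixed at D.
Downward deflection at the released point E due to the loads:
  clockwise couple 31 at a = 9.1: M₀a(2L − a)/(2EI) = 2384/EI
  point load 46 at a = 1.3: Pa²(3L − a)/(6EI) = 488.5/EI
  δ_0 = 2872/EI
Flexibility coefficient — unit upward force at E: δ_{EE} = L³/(3EI) = 732.3/EI.
With EI = 89000 kip·ft²: δ_0 = 0.032272 ft and δ_{EE} = 0.008228 ft/kip.
Compatibility — the spring shortens by R_E/k under the reaction it provides: δ_0 − R_E·δ_{EE} = R_E/k. With 1/k = 1/(2100×12) ft/kip = 0.00004 ft/kip, R_E = δ_0 / (δ_{EE} + 1/k) = 0.032272 / (0.008228 + 0.00004) = 3.903 kip.

R_E = 3.903 kip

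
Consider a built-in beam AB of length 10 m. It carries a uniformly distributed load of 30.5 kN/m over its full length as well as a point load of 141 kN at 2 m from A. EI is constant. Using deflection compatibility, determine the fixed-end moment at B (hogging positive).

Take the two fixed-end moments M_A, M_B as redundants; the released structure is the simple span AB.
Simple-span end rotations at A and B under the given loads:
  at A: UDL 30.5: wL³/(24EI) = 1271/EI
  at B: UDL 30.5: wL³/(24EI) = 1271/EI
  at A: point load 141 at a = 2: Pab(L + b)/(6LEI) = 676.8/EI
  at B: point load 141 at a = 2: Pab(L + a)/(6LEI) = 451.2/EI
  θ_A0 = 1948/EI,  θ_B0 = 1722/EI
Flexibility coefficients: a unit moment at one end gives L/(3EI) there and L/(6EI) at the far end, so f₁₁ = f₂₂ = 3.333/EI and f₁₂ = f₂₁ = 1.667/EI.
Compatibility — zero rotation at each built-in end:
  3.333 M_A + 1.667 M_B = 1948
  1.667 M_A + 3.333 M_B = 1722
Solving the pair gives M_A = 434.6 kN·m and M_B = 299.3 kN·m (hogging).

M_B = 299.3 kN·m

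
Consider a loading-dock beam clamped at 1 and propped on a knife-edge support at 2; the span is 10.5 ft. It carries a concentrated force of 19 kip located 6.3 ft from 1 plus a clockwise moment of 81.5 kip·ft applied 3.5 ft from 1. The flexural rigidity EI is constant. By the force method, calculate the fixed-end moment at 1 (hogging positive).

Choose R_2 as the redundant. The primary structure is the cantilever fixed at 1.
Deflection at 2 on the released cantilever, summing each load's contribution:
  point load 19 at a = 6.3: Pa²(3L − a)/(6EI) = 3167/EI
  clockwise couple 81.5 at a = 3.5: M₀a(2L − a)/(2EI) = 2496/EI
  δ_0 = 5663/EI
Flexibility coefficient — unit upward force at 2: δ_{22} = L³/(3EI) = 385.9/EI.
Compatibility at 2: δ_0 − R_2·δ_{22} = 0, so R_2 = 5663/385.9 = 14.68 kip.
Moment equilibrium about 1: M_1 = Σ(load moments about 1) − R_2·L = 201.2 − 14.68×10.5 = 47.1 kip·ft.

M_1 = 47.1 kip·ft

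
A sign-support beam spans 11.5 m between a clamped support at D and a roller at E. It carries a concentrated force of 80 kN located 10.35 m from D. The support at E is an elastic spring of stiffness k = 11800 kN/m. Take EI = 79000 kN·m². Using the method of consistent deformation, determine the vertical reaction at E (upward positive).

Choose R_E as the redundant. The primary structure is the cantilever fixed at D.
Downward deflection at the released point E due to the loads:
  point load 80 at a = 10.35: Pa²(3L − a)/(6EI) = 34493/EI
Tip deflection under a unit load at E: L³/(3EI) = 507/EI.
With EI = 79000 kN·m²: δ_0 = 0.43663 m and δ_{EE} = 0.006417 m/kN.
Compatibility — the spring shortens by R_E/k under the reaction it provides: δ_0 − R_E·δ_{EE} = R_E/k. With 1/k = 0.000085 m/kN, R_E = δ_0 / (δ_{EE} + 1/k) = 0.43663 / (0.006417 + 0.000085) = 67.15 kN.

R_E = 67.15 kN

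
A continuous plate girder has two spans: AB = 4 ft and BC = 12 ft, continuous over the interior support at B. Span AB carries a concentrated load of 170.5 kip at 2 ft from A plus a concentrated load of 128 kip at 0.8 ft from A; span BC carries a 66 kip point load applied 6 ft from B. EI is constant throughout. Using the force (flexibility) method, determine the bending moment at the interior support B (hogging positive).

Take M_B as the redundant. Released structure: two simple spans AB and BC with a hinge at B.
Rotations at B on the released spans (each span's end-slope, ×1/EI):
  span AB: point load 170.5 at a = 2: Pab(L + a)/(6LEI) = 170.5/EI
  span AB: point load 128 at a = 0.8: Pab(L + a)/(6LEI) = 65.54/EI
  span BC: point load 66 at a = 6: Pab(L + b)/(6LEI) = 594/EI
  relative rotation θ_0 = (236 + 594)/EI = 830/EI
A unit hogging moment at B produces rotation L₁/(3EI) + L₂/(3EI) = 5.333/EI.
Slope continuity at B: θ_0 = M_B·5.333/EI, so M_B = 830/5.333 = 155.6 kip·ft (hogging).

M_B = 155.6 kip·ft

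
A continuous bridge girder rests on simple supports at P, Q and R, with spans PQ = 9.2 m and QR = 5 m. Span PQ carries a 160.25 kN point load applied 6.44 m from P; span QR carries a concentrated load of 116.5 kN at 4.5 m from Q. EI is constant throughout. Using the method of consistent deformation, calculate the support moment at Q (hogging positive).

M_Q = 180.7 kN·m

Insert a hinge at Q; M_Q is the redundant, and each span becomes simply supported.
Discontinuity in slope at Q on the released structure — sum the simple-span end rotations:
  span PQ: point load 160.25 at a = 6.44: Pab(L + a)/(6LEI) = 807/EI
  span QR: point load 116.5 at a = 4.5: Pab(L + b)/(6LEI) = 48.06/EI
  relative rotation θ_0 = (807 + 48.06)/EI = 855.1/EI
A unit hogging moment at Q produces rotation L₁/(3EI) + L₂/(3EI) = 4.733/EI.
Slope continuity at Q: θ_0 = M_Q·4.733/EI, so M_Q = 855.1/4.733 = 180.7 kN·m (hogging).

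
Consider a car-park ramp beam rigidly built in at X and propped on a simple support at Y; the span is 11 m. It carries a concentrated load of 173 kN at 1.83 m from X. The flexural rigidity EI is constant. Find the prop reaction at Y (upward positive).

R_Y = 6.784 kN

Release the roller at Y. Primary structure: cantilever fixed at X.
Free-end deflection of the primary structure under the applied loading (downward +):
  point load 173 at a = 1.83: Pa²(3L − a)/(6EI) = 3010/EI
Tip deflection under a unit load at Y: L³/(3EI) = 443.7/EI.
The prop prevents deflection at Y: R_Y = δ_0/δ_{YY} = 3010/443.7 = 6.784 kN.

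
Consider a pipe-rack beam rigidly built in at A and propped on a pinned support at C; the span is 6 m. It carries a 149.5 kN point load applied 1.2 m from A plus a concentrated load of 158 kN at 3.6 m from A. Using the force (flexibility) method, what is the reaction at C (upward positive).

Remove the prop at C; the released (primary) structure is a cantilever built in at A.
Primary-structure tip deflection at C by superposition:
  point load 149.5 at a = 1.2: Pa²(3L − a)/(6EI) = 602.8/EI
  point load 158 at a = 3.6: Pa²(3L − a)/(6EI) = 4914/EI
  δ_0 = 5517/EI
Tip deflection under a unit load at C: L³/(3EI) = 72/EI.
Compatibility at C: δ_0 − R_C·δ_{CC} = 0, so R_C = 5517/72 = 76.63 kN.

R_C = 76.63 kN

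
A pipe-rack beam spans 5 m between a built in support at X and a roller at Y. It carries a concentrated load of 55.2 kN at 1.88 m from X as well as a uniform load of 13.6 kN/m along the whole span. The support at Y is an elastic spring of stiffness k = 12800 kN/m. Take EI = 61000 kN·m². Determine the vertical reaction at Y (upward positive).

Release the roller at Y. Primary structure: cantilever fixed at X.
Primary-structure tip deflection at Y by superposition:
  point load 55.2 at a = 1.88: Pa²(3L − a)/(6EI) = 426.6/EI
  UDL 13.6: wL⁴/(8EI) = 1062/EI
  δ_0 = 1489/EI
Flexibility coefficient — unit upward force at Y: δ_{YY} = L³/(3EI) = 41.67/EI.
With EI = 61000 kN·m²: δ_0 = 0.024412 m and δ_{YY} = 0.000683 m/kN.
Compatibility — the spring shortens by R_Y/k under the reaction it provides: δ_0 − R_Y·δ_{YY} = R_Y/k. With 1/k = 0.000078 m/kN, R_Y = δ_0 / (δ_{YY} + 1/k) = 0.024412 / (0.000683 + 0.000078) = 32.07 kN.

R_Y = 32.07 kN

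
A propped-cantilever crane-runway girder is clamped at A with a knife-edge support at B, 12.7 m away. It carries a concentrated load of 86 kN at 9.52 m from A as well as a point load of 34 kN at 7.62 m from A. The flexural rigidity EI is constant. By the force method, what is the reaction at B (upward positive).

R_B = 69.06 kN

Choose R_B as the redundant. The primary structure is the cantilever fixed at A.
Free-end deflection of the primary structure under the applied loading (downward +):
  point load 86 at a = 9.52: Pa²(3L − a)/(6EI) = 37126/EI
  point load 34 at a = 7.62: Pa²(3L − a)/(6EI) = 10029/EI
  δ_0 = 47155/EI
Flexibility coefficient — unit upward force at B: δ_{BB} = L³/(3EI) = 682.8/EI.
Compatibility at B: δ_0 − R_B·δ_{BB} = 0, so R_B = 47155/682.8 = 69.06 kN.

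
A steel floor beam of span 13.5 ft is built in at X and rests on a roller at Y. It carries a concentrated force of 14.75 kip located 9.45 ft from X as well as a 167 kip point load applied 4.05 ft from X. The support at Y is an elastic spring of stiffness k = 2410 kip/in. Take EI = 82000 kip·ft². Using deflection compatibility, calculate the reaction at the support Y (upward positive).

Remove the prop at Y; the released (primary) structure is a cantilever built in at X.
Primary-structure tip deflection at Y by superposition:
  point load 14.75 at a = 9.45: Pa²(3L − a)/(6EI) = 6817/EI
  point load 167 at a = 4.05: Pa²(3L − a)/(6EI) = 16641/EI
  δ_0 = 23457/EI
Tip deflection under a unit load at Y: L³/(3EI) = 820.1/EI.
With EI = 82000 kip·ft²: δ_0 = 0.28606 ft and δ_{YY} = 0.010002 ft/kip.
Compatibility — the spring shortens by R_Y/k under the reaction it provides: δ_0 − R_Y·δ_{YY} = R_Y/k. With 1/k = 1/(2410×12) ft/kip = 0.000035 ft/kip, R_Y = δ_0 / (δ_{YY} + 1/k) = 0.28606 / (0.010002 + 0.000035) = 28.5 kip.

R_Y = 28.5 kip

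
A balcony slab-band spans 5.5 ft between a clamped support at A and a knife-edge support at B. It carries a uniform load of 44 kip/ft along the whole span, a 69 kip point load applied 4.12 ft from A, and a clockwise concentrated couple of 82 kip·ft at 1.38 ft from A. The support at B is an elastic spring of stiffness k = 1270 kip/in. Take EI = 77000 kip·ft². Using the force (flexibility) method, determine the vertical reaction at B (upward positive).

Choose R_B as the redundant. The primary structure is the cantilever fixed at A.
Primary-structure tip deflection at B by superposition:
  UDL 44: wL⁴/(8EI) = 5033/EI
  point load 69 at a = 4.12: Pa²(3L − a)/(6EI) = 2417/EI
  clockwise couple 82 at a = 1.38: M₀a(2L − a)/(2EI) = 544.3/EI
  δ_0 = 7994/EI
Tip deflection under a unit load at B: L³/(3EI) = 55.46/EI.
With EI = 77000 kip·ft²: δ_0 = 0.10382 ft and δ_{BB} = 0.00072 ft/kip.
Compatibility — the spring shortens by R_B/k under the reaction it provides: δ_0 − R_B·δ_{BB} = R_B/k. With 1/k = 1/(1270×12) ft/kip = 0.000066 ft/kip, R_B = δ_0 / (δ_{BB} + 1/k) = 0.10382 / (0.00072 + 0.000066) = 132.1 kip.

R_B = 132.1 kip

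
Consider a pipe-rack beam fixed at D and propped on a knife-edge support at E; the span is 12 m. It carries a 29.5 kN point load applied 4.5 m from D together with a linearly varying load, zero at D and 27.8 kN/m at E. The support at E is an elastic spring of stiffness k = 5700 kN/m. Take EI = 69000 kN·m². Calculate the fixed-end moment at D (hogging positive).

Release the roller at E. Primary structure: cantilever fixed at D.
Primary-structure tip deflection at E by superposition:
  point load 29.5 at a = 4.5: Pa²(3L − a)/(6EI) = 3136/EI
  triangular load, peak 27.8 at the free end: 11w₀L⁴/(120EI) = 52842/EI
  δ_0 = 55978/EI
Tip deflection under a unit load at E: L³/(3EI) = 576/EI.
With EI = 69000 kN·m²: δ_0 = 0.81128 m and δ_{EE} = 0.008348 m/kN.
Compatibility — the spring shortens by R_E/k under the reaction it provides: δ_0 − R_E·δ_{EE} = R_E/k. With 1/k = 0.000175 m/kN, R_E = δ_0 / (δ_{EE} + 1/k) = 0.81128 / (0.008348 + 0.000175) = 95.18 kN.
Moment equilibrium about D: M_D = Σ(load moments about D) − R_E·L = 1467 − 95.18×12 = 324.9 kN·m.

M_D = 324.9 kN·m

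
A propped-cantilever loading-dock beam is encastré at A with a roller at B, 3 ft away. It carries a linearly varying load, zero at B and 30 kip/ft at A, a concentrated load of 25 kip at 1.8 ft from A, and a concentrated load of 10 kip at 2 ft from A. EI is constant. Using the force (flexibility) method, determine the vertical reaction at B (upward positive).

Release the roller at B. Primary structure: cantilever fixed at A.
Free-end deflection of the primary structure under the applied loading (downward +):
  triangular load, peak 30 at the fixed end: w₀L⁴/(30EI) = 81/EI
  point load 25 at a = 1.8: Pa²(3L − a)/(6EI) = 97.2/EI
  point load 10 at a = 2: Pa²(3L − a)/(6EI) = 46.67/EI
  δ_0 = 224.9/EI
Flexibility coefficient — unit upward force at B: δ_{BB} = L³/(3EI) = 9/EI.
The prop prevents deflection at B: R_B = δ_0/δ_{BB} = 224.9/9 = 24.99 kip.

R_B = 24.99 kip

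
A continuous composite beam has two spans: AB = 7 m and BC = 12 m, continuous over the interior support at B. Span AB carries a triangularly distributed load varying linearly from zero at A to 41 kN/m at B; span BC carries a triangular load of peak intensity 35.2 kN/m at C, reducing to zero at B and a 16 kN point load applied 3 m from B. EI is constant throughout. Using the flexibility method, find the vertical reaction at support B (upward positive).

Insert a hinge at B; M_B is the redundant, and each span becomes simply supported.
End slopes at the hinge B, treating each span as simply supported:
  span AB: triangular load, peak 41: w₀L³/(45EI) = 312.5/EI
  span BC: triangular load, peak 35.2: 7w₀L³/(360EI) = 1183/EI
  span BC: point load 16 at a = 3: Pab(L + b)/(6LEI) = 126/EI
  relative rotation θ_0 = (312.5 + 1309)/EI = 1621/EI
A unit hogging moment at B produces rotation L₁/(3EI) + L₂/(3EI) = 6.333/EI.
Compatibility: M_B·(L₁+L₂)/(3EI) = θ_0, giving M_B = 256 kN·m (hogging).
Span AB, ΣM about A with M_B applied at B: R_B^{AB}·7 = 669.7 + 256, so R_B^{AB} = 132.2 kN and R_A = 143.5 − 132.2 = 11.26 kN.
Span BC, ΣM about C: R_B^{BC}·12 = 988.8 + 256, so R_B^{BC} = 103.7 kN and R_C = 227.2 − 103.7 = 123.5 kN.
R_B = 132.2 + 103.7 = 236 kN.

R_B = 236 kN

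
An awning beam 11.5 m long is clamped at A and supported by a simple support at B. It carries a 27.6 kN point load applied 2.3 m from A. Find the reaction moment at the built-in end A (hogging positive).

Take the reaction at B as the redundant and release it; the primary structure is a cantilever fixed at A.
Free-end deflection of the primary structure under the applied loading (downward +):
  point load 27.6 at a = 2.3: Pa²(3L − a)/(6EI) = 783.6/EI
Tip deflection under a unit load at B: L³/(3EI) = 507/EI.
The prop prevents deflection at B: R_B = δ_0/δ_{BB} = 783.6/507 = 1.546 kN.
Moment equilibrium about A: M_A = Σ(load moments about A) − R_B·L = 63.48 − 1.546×11.5 = 45.71 kN·m.

M_A = 45.71 kN·m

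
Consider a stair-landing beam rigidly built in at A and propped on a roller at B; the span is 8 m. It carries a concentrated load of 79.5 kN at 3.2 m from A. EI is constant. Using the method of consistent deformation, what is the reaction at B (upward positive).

R_B = 16.54 kN

Take the reaction at B as the redundant and release it; the primary structure is a cantilever fixed at A.
Downward deflection at the released point B due to the loads:
  point load 79.5 at a = 3.2: Pa²(3L − a)/(6EI) = 2822/EI
Tip deflection under a unit load at B: L³/(3EI) = 170.7/EI.
The prop prevents deflection at B: R_B = δ_0/δ_{BB} = 2822/170.7 = 16.54 kN.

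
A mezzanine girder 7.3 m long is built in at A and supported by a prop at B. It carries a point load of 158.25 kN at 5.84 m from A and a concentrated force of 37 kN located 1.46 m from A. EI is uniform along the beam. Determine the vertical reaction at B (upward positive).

Release the roller at B. Primary structure: cantilever fixed at A.
Downward deflection at the released point B due to the loads:
  point load 158.25 at a = 5.84: Pa²(3L − a)/(6EI) = 14447/EI
  point load 37 at a = 1.46: Pa²(3L − a)/(6EI) = 268.7/EI
  δ_0 = 14715/EI
Tip deflection under a unit load at B: L³/(3EI) = 129.7/EI.
The prop prevents deflection at B: R_B = δ_0/δ_{BB} = 14715/129.7 = 113.5 kN.

R_B = 113.5 kN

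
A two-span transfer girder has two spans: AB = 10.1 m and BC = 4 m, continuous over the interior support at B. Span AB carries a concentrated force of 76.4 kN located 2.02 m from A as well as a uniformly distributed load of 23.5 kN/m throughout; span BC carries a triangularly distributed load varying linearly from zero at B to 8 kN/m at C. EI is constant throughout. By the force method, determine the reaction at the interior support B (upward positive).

Insert a hinge at B; M_B is the redundant, and each span becomes simply supported.
Discontinuity in slope at B on the released structure — sum the simple-span end rotations:
  span AB: point load 76.4 at a = 2.02: Pab(L + a)/(6LEI) = 249.4/EI
  span AB: UDL 23.5: wL³/(24EI) = 1009/EI
  span BC: triangular load, peak 8: 7w₀L³/(360EI) = 9.956/EI
  relative rotation θ_0 = (1258 + 9.956)/EI = 1268/EI
A unit hogging moment at B produces rotation L₁/(3EI) + L₂/(3EI) = 4.7/EI.
Compatibility: M_B·(L₁+L₂)/(3EI) = θ_0, giving M_B = 269.8 kN·m (hogging).
Span AB, ΣM about A with M_B applied at B: R_B^{AB}·10.1 = 1353 + 269.8, so R_B^{AB} = 160.7 kN and R_A = 313.8 − 160.7 = 153.1 kN.
Span BC, ΣM about C: R_B^{BC}·4 = 21.33 + 269.8, so R_B^{BC} = 72.79 kN and R_C = 16 − 72.79 = -56.79 kN.
R_B = 160.7 + 72.79 = 233.5 kN.

R_B = 233.5 kN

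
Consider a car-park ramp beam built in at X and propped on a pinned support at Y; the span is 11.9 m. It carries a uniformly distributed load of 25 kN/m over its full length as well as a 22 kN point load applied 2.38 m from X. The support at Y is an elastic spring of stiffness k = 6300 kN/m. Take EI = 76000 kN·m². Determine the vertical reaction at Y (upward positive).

R_Y = 110.4 kN

Remove the prop at Y; the released (primary) structure is a cantilever built in at X.
Downward deflection at the released point Y due to the loads:
  UDL 25: wL⁴/(8EI) = 62667/EI
  point load 22 at a = 2.38: Pa²(3L − a)/(6EI) = 692/EI
  δ_0 = 63359/EI
Tip deflection under a unit load at Y: L³/(3EI) = 561.7/EI.
With EI = 76000 kN·m²: δ_0 = 0.83367 m and δ_{YY} = 0.007391 m/kN.
Compatibility — the spring shortens by R_Y/k under the reaction it provides: δ_0 − R_Y·δ_{YY} = R_Y/k. With 1/k = 0.000159 m/kN, R_Y = δ_0 / (δ_{YY} + 1/k) = 0.83367 / (0.007391 + 0.000159) = 110.4 kN.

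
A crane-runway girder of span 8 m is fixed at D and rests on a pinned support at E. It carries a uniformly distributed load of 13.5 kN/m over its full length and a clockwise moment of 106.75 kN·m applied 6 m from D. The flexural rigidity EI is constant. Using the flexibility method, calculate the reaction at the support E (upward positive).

Remove the prop at E; the released (primary) structure is a cantilever built in at D.
Downward deflection at the released point E due to the loads:
  UDL 13.5: wL⁴/(8EI) = 6912/EI
  clockwise couple 106.75 at a = 6: M₀a(2L − a)/(2EI) = 3202/EI
  δ_0 = 10114/EI
Flexibility coefficient — unit upward force at E: δ_{EE} = L³/(3EI) = 170.7/EI.
Compatibility at E: δ_0 − R_E·δ_{EE} = 0, so R_E = 10114/170.7 = 59.26 kN.

R_E = 59.26 kN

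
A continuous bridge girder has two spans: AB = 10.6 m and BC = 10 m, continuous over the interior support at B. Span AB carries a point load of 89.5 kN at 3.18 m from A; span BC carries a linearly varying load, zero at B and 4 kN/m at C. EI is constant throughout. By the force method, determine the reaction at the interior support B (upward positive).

Release continuity at B by inserting a hinge; the redundant is the internal moment M_B. The primary structure is two simply-supported spans AB and BC.
Rotations at B on the released spans (each span's end-slope, ×1/EI):
  span AB: point load 89.5 at a = 3.18: Pab(L + a)/(6LEI) = 457.6/EI
  span BC: triangular load, peak 4: 7w₀L³/(360EI) = 77.78/EI
  relative rotation θ_0 = (457.6 + 77.78)/EI = 535.3/EI
A unit hogging moment at B produces rotation L₁/(3EI) + L₂/(3EI) = 6.867/EI.
Slope continuity at B: θ_0 = M_B·6.867/EI, so M_B = 535.3/6.867 = 77.96 kN·m (hogging).
Span AB, ΣM about A with M_B applied at B: R_B^{AB}·10.6 = 284.6 + 77.96, so R_B^{AB} = 34.2 kN and R_A = 89.5 − 34.2 = 55.3 kN.
Span BC, ΣM about C: R_B^{BC}·10 = 66.67 + 77.96, so R_B^{BC} = 14.46 kN and R_C = 20 − 14.46 = 5.537 kN.
R_B = 34.2 + 14.46 = 48.67 kN.

R_B = 48.67 kN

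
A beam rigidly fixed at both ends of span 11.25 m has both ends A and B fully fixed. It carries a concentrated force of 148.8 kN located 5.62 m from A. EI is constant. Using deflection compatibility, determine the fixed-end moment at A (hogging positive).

M_A = 209.4 kN·m

Release both end moments; the primary structure is a simply-supported span AB with redundants M_A and M_B.
Simple-span end rotations at A and B under the given loads:
  at A: point load 148.8 at a = 5.62: Pab(L + b)/(6LEI) = 1177/EI
  at B: point load 148.8 at a = 5.62: Pab(L + a)/(6LEI) = 1177/EI
  θ_A0 = 1177/EI,  θ_B0 = 1177/EI
Flexibility coefficients: a unit moment at one end gives L/(3EI) there and L/(6EI) at the far end, so f₁₁ = f₂₂ = 3.75/EI and f₁₂ = f₂₁ = 1.875/EI.
Compatibility — zero rotation at each built-in end:
  3.75 M_A + 1.875 M_B = 1177
  1.875 M_A + 3.75 M_B = 1177
Solving the pair gives M_A = 209.4 kN·m and M_B = 209.1 kN·m (hogging).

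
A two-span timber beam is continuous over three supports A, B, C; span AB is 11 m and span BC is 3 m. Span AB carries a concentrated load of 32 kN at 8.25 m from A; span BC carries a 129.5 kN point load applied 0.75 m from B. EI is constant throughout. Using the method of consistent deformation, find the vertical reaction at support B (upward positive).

Insert a hinge at B; M_B is the redundant, and each span becomes simply supported.
Rotations at B on the released spans (each span's end-slope, ×1/EI):
  span AB: point load 32 at a = 8.25: Pab(L + a)/(6LEI) = 211.8/EI
  span BC: point load 129.5 at a = 0.75: Pab(L + b)/(6LEI) = 63.74/EI
  relative rotation θ_0 = (211.8 + 63.74)/EI = 275.5/EI
A unit hogging moment at B produces rotation L₁/(3EI) + L₂/(3EI) = 4.667/EI.
Slope continuity at B: θ_0 = M_B·4.667/EI, so M_B = 275.5/4.667 = 59.03 kN·m (hogging).
Span AB, ΣM about A with M_B applied at B: R_B^{AB}·11 = 264 + 59.03, so R_B^{AB} = 29.37 kN and R_A = 32 − 29.37 = 2.633 kN.
Span BC, ΣM about C: R_B^{BC}·3 = 291.4 + 59.03, so R_B^{BC} = 116.8 kN and R_C = 129.5 − 116.8 = 12.7 kN.
R_B = 29.37 + 116.8 = 146.2 kN.

R_B = 146.2 kN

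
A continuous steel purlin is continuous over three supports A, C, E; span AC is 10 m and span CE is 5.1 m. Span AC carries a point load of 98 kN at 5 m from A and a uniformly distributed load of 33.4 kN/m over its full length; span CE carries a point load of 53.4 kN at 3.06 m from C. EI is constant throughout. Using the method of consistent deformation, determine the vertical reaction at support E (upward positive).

R_E = -49.06 kN

Insert a hinge at C; M_C is the redundant, and each span becomes simply supported.
Discontinuity in slope at C on the released structure — sum the simple-span end rotations:
  span AC: point load 98 at a = 5: Pab(L + a)/(6LEI) = 612.5/EI
  span AC: UDL 33.4: wL³/(24EI) = 1392/EI
  span CE: point load 53.4 at a = 3.06: Pab(L + b)/(6LEI) = 77.78/EI
  relative rotation θ_0 = (2004 + 77.78)/EI = 2082/EI
A unit hogging moment at C produces rotation L₁/(3EI) + L₂/(3EI) = 5.033/EI.
Slope continuity at C: θ_0 = M_C·5.033/EI, so M_C = 2082/5.033 = 413.6 kN·m (hogging).
Span CE, ΣM about E: R_C^{CE}·5.1 = 108.9 + 413.6, so R_C^{CE} = 102.5 kN and R_E = 53.4 − 102.5 = -49.06 kN.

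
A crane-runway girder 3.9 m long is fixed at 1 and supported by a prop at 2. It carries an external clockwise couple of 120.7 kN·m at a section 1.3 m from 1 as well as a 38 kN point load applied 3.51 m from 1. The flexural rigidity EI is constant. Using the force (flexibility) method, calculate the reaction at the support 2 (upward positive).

Release the roller at 2. Primary structure: cantilever fixed at 1.
Deflection at 2 on the released cantilever, summing each load's contribution:
  clockwise couple 120.7 at a = 1.3: M₀a(2L − a)/(2EI) = 510/EI
  point load 38 at a = 3.51: Pa²(3L − a)/(6EI) = 639/EI
  δ_0 = 1149/EI
Tip deflection under a unit load at 2: L³/(3EI) = 19.77/EI.
The prop prevents deflection at 2: R_2 = δ_0/δ_{22} = 1149/19.77 = 58.11 kN.

R_2 = 58.11 kN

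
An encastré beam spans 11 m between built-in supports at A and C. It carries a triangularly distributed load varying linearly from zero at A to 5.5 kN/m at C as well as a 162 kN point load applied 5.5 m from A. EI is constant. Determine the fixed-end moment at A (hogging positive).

M_A = 244.9 kN·m

Take the two fixed-end moments M_A, M_C as redundants; the released structure is the simple span AC.
On the primary (simply-supported) span, the end slopes from the loading are:
  at A: triangular load, peak 5.5: 7w₀L³/(360EI) = 142.3/EI
  at C: triangular load, peak 5.5: w₀L³/(45EI) = 162.7/EI
  at A: point load 162 at a = 5.5: Pab(L + b)/(6LEI) = 1225/EI
  at C: point load 162 at a = 5.5: Pab(L + a)/(6LEI) = 1225/EI
  θ_A0 = 1367/EI,  θ_C0 = 1388/EI
Flexibility coefficients: a unit moment at one end gives L/(3EI) there and L/(6EI) at the far end, so f₁₁ = f₂₂ = 3.667/EI and f₁₂ = f₂₁ = 1.833/EI.
Compatibility — zero rotation at each built-in end:
  3.667 M_A + 1.833 M_C = 1367
  1.833 M_A + 3.667 M_C = 1388
Solving the pair gives M_A = 244.9 kN·m and M_C = 256 kN·m (hogging).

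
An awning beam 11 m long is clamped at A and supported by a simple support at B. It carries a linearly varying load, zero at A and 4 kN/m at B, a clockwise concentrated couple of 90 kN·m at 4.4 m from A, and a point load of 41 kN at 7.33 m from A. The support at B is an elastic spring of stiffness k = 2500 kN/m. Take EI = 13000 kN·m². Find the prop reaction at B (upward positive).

Choose R_B as the redundant. The primary structure is the cantilever fixed at A.
Free-end deflection of the primary structure under the applied loading (downward +):
  triangular load, peak 4 at the free end: 11w₀L⁴/(120EI) = 5368/EI
  clockwise couple 90 at a = 4.4: M₀a(2L − a)/(2EI) = 3485/EI
  point load 41 at a = 7.33: Pa²(3L − a)/(6EI) = 9425/EI
  δ_0 = 18278/EI
Flexibility coefficient — unit upward force at B: δ_{BB} = L³/(3EI) = 443.7/EI.
With EI = 13000 kN·m²: δ_0 = 1.406 m and δ_{BB} = 0.034128 m/kN.
Compatibility — the spring shortens by R_B/k under the reaction it provides: δ_0 − R_B·δ_{BB} = R_B/k. With 1/k = 0.0004 m/kN, R_B = δ_0 / (δ_{BB} + 1/k) = 1.406 / (0.034128 + 0.0004) = 40.72 kN.

R_B = 40.72 kN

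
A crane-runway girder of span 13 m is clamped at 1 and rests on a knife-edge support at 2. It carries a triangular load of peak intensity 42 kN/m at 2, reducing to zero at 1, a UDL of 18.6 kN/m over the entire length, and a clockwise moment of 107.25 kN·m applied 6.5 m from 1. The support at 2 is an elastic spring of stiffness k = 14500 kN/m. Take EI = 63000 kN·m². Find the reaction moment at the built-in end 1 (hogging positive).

M_1 = 812.7 kN·m

Release the roller at 2. Primary structure: cantilever fixed at 1.
Deflection at 2 on the released cantilever, summing each load's contribution:
  triangular load, peak 42 at the free end: 11w₀L⁴/(120EI) = 109960/EI
  UDL 18.6: wL⁴/(8EI) = 66404/EI
  clockwise couple 107.25 at a = 6.5: M₀a(2L − a)/(2EI) = 6797/EI
  δ_0 = 183161/EI
Flexibility coefficient — unit upward force at 2: δ_{22} = L³/(3EI) = 732.3/EI.
With EI = 63000 kN·m²: δ_0 = 2.9073 m and δ_{22} = 0.011624 m/kN.
Compatibility — the spring shortens by R_2/k under the reaction it provides: δ_0 − R_2·δ_{22} = R_2/k. With 1/k = 0.000069 m/kN, R_2 = δ_0 / (δ_{22} + 1/k) = 2.9073 / (0.011624 + 0.000069) = 248.6 kN.
Moment equilibrium about 1: M_1 = Σ(load moments about 1) − R_2·L = 4045 − 248.6×13 = 812.7 kN·m.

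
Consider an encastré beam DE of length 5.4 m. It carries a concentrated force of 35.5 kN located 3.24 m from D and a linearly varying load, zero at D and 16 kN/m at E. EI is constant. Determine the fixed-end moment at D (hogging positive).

M_D = 33.96 kN·m

Release both end moments; the primary structure is a simply-supported span DE with redundants M_D and M_E.
On the primary (simply-supported) span, the end slopes from the loading are:
  at D: point load 35.5 at a = 3.24: Pab(L + b)/(6LEI) = 57.97/EI
  at E: point load 35.5 at a = 3.24: Pab(L + a)/(6LEI) = 66.25/EI
  at D: triangular load, peak 16: 7w₀L³/(360EI) = 48.99/EI
  at E: triangular load, peak 16: w₀L³/(45EI) = 55.99/EI
  θ_D0 = 107/EI,  θ_E0 = 122.2/EI
Flexibility coefficients: a unit moment at one end gives L/(3EI) there and L/(6EI) at the far end, so f₁₁ = f₂₂ = 1.8/EI and f₁₂ = f₂₁ = 0.9/EI.
Compatibility — zero rotation at each built-in end:
  1.8 M_D + 0.9 M_E = 107
  0.9 M_D + 1.8 M_E = 122.2
Solving the pair gives M_D = 33.96 kN·m and M_E = 50.93 kN·m (hogging).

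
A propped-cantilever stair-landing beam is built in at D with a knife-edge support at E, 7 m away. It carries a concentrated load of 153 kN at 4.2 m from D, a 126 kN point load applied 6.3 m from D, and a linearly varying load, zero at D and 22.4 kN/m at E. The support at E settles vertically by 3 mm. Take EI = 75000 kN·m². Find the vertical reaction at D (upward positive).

Choose R_E as the redundant. The primary structure is the cantilever fixed at D.
Primary-structure tip deflection at E by superposition:
  point load 153 at a = 4.2: Pa²(3L − a)/(6EI) = 7557/EI
  point load 126 at a = 6.3: Pa²(3L − a)/(6EI) = 12252/EI
  triangular load, peak 22.4 at the free end: 11w₀L⁴/(120EI) = 4930/EI
  δ_0 = 24739/EI
Tip deflection under a unit load at E: L³/(3EI) = 114.3/EI.
With EI = 75000 kN·m²: δ_0 = 0.32986 m and δ_{EE} = 0.001524 m/kN.
Compatibility — the beam at E must follow the support down by 0.003 m: δ_0 − R_E·δ_{EE} = 0.003, so R_E = (0.32986 − 0.003)/0.001524 = 214.4 kN.
Vertical equilibrium: R_D = ΣP − R_E = 357.4 − 214.4 = 143 kN.

R_D = 143 kN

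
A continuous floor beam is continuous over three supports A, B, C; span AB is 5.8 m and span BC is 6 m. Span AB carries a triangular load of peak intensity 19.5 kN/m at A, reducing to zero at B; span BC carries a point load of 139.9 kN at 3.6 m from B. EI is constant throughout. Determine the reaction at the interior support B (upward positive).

Insert a hinge at B; M_B is the redundant, and each span becomes simply supported.
Discontinuity in slope at B on the released structure — sum the simple-span end rotations:
  span AB: triangular load, peak 19.5: 7w₀L³/(360EI) = 73.98/EI
  span BC: point load 139.9 at a = 3.6: Pab(L + b)/(6LEI) = 282/EI
  relative rotation θ_0 = (73.98 + 282)/EI = 356/EI
A unit hogging moment at B produces rotation L₁/(3EI) + L₂/(3EI) = 3.933/EI.
Compatibility: M_B·(L₁+L₂)/(3EI) = θ_0, giving M_B = 90.51 kN·m (hogging).
Span AB, ΣM about A with M_B applied at B: R_B^{AB}·5.8 = 109.3 + 90.51, so R_B^{AB} = 34.46 kN and R_A = 56.55 − 34.46 = 22.09 kN.
Span BC, ΣM about C: R_B^{BC}·6 = 335.8 + 90.51, so R_B^{BC} = 71.05 kN and R_C = 139.9 − 71.05 = 68.85 kN.
R_B = 34.46 + 71.05 = 105.5 kN.

R_B = 105.5 kN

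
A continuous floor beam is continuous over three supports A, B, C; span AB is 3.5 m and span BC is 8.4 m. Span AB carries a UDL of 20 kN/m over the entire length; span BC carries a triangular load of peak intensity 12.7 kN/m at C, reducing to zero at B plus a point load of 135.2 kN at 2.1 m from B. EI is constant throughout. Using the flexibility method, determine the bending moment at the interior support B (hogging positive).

M_B = 177.4 kN·m

Release continuity at B by inserting a hinge; the redundant is the internal moment M_B. The primary structure is two simply-supported spans AB and BC.
Discontinuity in slope at B on the released structure — sum the simple-span end rotations:
  span AB: UDL 20: wL³/(24EI) = 35.73/EI
  span BC: triangular load, peak 12.7: 7w₀L³/(360EI) = 146.4/EI
  span BC: point load 135.2 at a = 2.1: Pab(L + b)/(6LEI) = 521.7/EI
  relative rotation θ_0 = (35.73 + 668.1)/EI = 703.8/EI
A unit hogging moment at B produces rotation L₁/(3EI) + L₂/(3EI) = 3.967/EI.
Compatibility: M_B·(L₁+L₂)/(3EI) = θ_0, giving M_B = 177.4 kN·m (hogging).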